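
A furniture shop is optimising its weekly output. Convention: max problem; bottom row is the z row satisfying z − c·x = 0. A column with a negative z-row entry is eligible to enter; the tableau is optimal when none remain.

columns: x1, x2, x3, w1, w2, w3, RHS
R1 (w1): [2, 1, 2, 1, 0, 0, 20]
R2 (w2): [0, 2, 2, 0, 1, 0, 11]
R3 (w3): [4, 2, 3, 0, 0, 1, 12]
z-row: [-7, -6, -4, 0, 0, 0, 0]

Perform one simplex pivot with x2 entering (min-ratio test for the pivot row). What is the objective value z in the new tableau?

33

Ratio test on column x2 — row 1: 20/1 = 20; row 2: 11/2 = 11/2; row 3: 12/2 = 6. Minimum is 11/2 at row 2 (w2 leaves); pivot element 2.
Pivot on row 2; the z-row RHS becomes 0 − (-6)·(11/2) = 33.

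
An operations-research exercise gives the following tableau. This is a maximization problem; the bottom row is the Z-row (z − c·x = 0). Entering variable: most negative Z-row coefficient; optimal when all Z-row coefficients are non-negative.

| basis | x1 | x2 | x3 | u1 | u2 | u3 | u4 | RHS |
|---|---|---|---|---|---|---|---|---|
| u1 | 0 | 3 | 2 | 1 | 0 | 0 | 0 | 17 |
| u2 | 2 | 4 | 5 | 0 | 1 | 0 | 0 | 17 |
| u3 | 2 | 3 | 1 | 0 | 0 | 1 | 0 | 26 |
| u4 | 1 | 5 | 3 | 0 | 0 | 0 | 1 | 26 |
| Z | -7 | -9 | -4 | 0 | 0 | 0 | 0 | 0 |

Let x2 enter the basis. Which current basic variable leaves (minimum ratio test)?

Column x2 entries and ratios — u1: 17/3 = 17/3; u2: 17/4 = 17/4; u3: 26/3 = 26/3; u4: 26/5 = 26/5.
Smallest ratio is 17/4 in the row of u2, so u2 leaves.

u2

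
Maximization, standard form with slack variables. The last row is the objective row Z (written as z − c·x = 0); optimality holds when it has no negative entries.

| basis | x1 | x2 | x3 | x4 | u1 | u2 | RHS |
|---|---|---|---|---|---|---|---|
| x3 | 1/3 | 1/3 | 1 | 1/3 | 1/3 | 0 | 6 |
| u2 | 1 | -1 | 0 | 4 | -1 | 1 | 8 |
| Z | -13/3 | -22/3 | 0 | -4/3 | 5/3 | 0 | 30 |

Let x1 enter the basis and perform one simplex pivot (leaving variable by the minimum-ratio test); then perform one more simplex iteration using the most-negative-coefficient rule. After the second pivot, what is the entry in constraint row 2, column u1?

Ratio test on column x1 — row 1: 6/(1/3) = 18; row 2: 8/1 = 8. Minimum is 8 at row 2 (u2 leaves); pivot element 1.
Divide row 2 by 1; eliminate column x1 from the other rows.
Second iteration: most negative Z-row entry is -35/3 in column x2, so x2 enters.
Ratio test on column x2 — row 1: (10/3)/(2/3) = 5; row 2: entry -1 ≤ 0. Minimum is 5 at row 1 (x3 leaves); pivot element 2/3.
Divide row 1 by 2/3; eliminate column x2 from the other rows.
After both pivots, the entry at constraint row 2, column u1 is 0.

0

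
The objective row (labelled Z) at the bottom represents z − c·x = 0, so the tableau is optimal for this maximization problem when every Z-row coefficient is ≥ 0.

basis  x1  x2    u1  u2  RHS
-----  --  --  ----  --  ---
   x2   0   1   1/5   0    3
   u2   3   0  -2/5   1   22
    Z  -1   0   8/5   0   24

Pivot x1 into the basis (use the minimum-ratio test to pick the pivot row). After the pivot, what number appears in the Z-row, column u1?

22/15

Ratio test on column x1 — row 1: entry 0 ≤ 0; row 2: 22/3 = 22/3. Minimum is 22/3 at row 2 (u2 leaves); pivot element 3.
Divide row 2 by 3; eliminate column x1 from the other rows.
Z-row update in column u1: 8/5 − (-1)·(-2/15) = 22/15.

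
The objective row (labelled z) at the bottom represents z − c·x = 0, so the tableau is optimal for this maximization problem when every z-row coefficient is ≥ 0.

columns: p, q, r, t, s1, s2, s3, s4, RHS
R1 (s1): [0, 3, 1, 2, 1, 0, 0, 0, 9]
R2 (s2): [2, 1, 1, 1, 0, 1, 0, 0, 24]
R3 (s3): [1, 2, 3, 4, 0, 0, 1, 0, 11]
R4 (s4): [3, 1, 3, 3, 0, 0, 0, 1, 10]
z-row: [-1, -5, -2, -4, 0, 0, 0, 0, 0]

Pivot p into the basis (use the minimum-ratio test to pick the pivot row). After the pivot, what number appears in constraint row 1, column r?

1

Ratio test on column p — row 1: entry 0 ≤ 0; row 2: 24/2 = 12; row 3: 11/1 = 11; row 4: 10/3 = 10/3. Minimum is 10/3 at row 4 (s4 leaves); pivot element 3.
Divide row 4 by 3; eliminate column p from the other rows.
Row 1 update in column r: 1 − 0·1 = 1.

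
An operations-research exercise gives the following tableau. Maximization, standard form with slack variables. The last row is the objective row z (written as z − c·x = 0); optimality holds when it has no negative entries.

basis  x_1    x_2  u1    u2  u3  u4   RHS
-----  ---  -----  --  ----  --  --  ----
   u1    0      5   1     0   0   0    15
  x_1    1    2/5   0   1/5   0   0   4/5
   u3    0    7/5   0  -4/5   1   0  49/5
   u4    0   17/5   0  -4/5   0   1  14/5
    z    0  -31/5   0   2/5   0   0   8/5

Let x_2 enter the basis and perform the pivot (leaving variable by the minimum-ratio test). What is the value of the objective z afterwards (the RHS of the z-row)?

114/17

Ratio test on column x_2 — row 1: 15/5 = 3; row 2: (4/5)/(2/5) = 2; row 3: (49/5)/(7/5) = 7; row 4: (14/5)/(17/5) = 14/17. Minimum is 14/17 at row 4 (u4 leaves); pivot element 17/5.
Pivot on row 4; the z-row RHS becomes 8/5 − (-31/5)·(14/17) = 114/17.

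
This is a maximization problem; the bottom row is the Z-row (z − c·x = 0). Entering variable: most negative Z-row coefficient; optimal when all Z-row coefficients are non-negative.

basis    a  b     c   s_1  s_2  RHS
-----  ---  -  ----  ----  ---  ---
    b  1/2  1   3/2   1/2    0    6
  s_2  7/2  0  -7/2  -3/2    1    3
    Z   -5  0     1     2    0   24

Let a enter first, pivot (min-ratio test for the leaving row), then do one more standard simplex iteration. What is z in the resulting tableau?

Ratio test on column a — row 1: 6/(1/2) = 12; row 2: 3/(7/2) = 6/7. Minimum is 6/7 at row 2 (s_2 leaves); pivot element 7/2.
Pivot on row 2; the Z-row RHS becomes 24 − (-5)·(6/7) = 198/7.
Next entering variable (most negative Z-row entry -4): c.
Ratio test on column c — row 1: (39/7)/2 = 39/14; row 2: entry -1 ≤ 0. Minimum is 39/14 at row 1 (b leaves); pivot element 2.
After the second pivot the Z-row RHS is 198/7 − (-4)·(39/14) = 276/7.

276/7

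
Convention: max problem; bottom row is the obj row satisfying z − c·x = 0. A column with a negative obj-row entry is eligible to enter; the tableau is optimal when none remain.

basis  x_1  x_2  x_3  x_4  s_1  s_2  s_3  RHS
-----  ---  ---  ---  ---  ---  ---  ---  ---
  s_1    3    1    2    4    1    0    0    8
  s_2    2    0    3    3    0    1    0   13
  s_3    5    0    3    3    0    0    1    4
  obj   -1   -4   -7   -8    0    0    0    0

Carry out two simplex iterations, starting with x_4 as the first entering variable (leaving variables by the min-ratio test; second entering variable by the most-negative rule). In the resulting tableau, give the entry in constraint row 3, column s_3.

Ratio test on column x_4 — row 1: 8/4 = 2; row 2: 13/3 = 13/3; row 3: 4/3 = 4/3. Minimum is 4/3 at row 3 (s_3 leaves); pivot element 3.
Divide row 3 by 3; eliminate column x_4 from the other rows.
Second iteration: most negative obj-row entry is -4 in column x_2, so x_2 enters.
Ratio test on column x_2 — row 1: (8/3)/1 = 8/3; row 2: entry 0 ≤ 0; row 3: entry 0 ≤ 0. Minimum is 8/3 at row 1 (s_1 leaves); pivot element 1.
Divide row 1 by 1; eliminate column x_2 from the other rows.
After both pivots, the entry at constraint row 3, column s_3 is 1/3.

1/3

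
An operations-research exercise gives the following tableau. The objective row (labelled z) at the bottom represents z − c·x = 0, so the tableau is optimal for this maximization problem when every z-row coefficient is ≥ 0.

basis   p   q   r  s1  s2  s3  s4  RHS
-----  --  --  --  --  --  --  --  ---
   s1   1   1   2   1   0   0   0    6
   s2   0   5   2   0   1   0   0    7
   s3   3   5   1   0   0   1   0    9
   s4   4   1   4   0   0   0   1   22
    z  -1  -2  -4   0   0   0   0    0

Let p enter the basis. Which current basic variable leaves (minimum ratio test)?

s3

Column p entries and ratios — s1: 6/1 = 6; s2: 0 ≤ 0, skip; s3: 9/3 = 3; s4: 22/4 = 11/2.
Smallest ratio is 3 in the row of s3, so s3 leaves.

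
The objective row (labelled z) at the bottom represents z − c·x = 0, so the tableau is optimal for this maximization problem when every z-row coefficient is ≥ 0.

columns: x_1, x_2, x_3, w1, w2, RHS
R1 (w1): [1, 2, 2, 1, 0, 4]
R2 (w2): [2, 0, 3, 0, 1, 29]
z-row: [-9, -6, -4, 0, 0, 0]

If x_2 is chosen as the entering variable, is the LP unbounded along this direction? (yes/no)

no

Column x_2 has positive entries in row(s) 1, so the ratio test bounds it — not unbounded.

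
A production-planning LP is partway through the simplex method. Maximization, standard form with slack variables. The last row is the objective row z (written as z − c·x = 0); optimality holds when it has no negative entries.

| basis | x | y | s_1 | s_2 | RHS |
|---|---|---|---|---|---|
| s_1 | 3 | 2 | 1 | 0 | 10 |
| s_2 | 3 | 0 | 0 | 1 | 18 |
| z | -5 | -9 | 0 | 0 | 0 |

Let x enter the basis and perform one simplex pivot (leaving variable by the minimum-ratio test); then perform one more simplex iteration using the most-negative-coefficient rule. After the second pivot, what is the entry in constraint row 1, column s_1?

Ratio test on column x — row 1: 10/3 = 10/3; row 2: 18/3 = 6. Minimum is 10/3 at row 1 (s_1 leaves); pivot element 3.
Divide row 1 by 3; eliminate column x from the other rows.
Second iteration: most negative z-row entry is -17/3 in column y, so y enters.
Ratio test on column y — row 1: (10/3)/(2/3) = 5; row 2: entry -2 ≤ 0. Minimum is 5 at row 1 (x leaves); pivot element 2/3.
Divide row 1 by 2/3; eliminate column y from the other rows.
After both pivots, the entry at constraint row 1, column s_1 is 1/2.

1/2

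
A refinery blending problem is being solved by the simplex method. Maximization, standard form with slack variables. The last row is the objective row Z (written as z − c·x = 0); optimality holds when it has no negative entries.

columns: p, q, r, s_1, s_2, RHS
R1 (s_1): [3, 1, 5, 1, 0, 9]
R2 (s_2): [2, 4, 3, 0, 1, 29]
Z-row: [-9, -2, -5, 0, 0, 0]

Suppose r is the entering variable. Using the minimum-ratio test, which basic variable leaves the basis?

s_1

Column r entries and ratios — s_1: 9/5 = 9/5; s_2: 29/3 = 29/3.
Smallest ratio is 9/5 in the row of s_1, so s_1 leaves.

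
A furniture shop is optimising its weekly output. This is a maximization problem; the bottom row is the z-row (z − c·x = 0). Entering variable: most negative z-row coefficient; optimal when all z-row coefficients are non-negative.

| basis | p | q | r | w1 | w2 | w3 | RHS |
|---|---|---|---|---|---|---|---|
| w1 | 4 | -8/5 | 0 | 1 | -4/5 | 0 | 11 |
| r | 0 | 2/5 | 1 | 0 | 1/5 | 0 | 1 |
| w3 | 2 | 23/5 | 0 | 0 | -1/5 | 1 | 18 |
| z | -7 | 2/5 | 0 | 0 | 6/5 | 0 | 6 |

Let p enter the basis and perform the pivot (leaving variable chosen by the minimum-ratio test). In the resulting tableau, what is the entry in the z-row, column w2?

-1/5

Ratio test on column p — row 1: 11/4 = 11/4; row 2: entry 0 ≤ 0; row 3: 18/2 = 9. Minimum is 11/4 at row 1 (w1 leaves); pivot element 4.
Divide row 1 by 4; eliminate column p from the other rows.
z-row update in column w2: 6/5 − (-7)·(-1/5) = -1/5.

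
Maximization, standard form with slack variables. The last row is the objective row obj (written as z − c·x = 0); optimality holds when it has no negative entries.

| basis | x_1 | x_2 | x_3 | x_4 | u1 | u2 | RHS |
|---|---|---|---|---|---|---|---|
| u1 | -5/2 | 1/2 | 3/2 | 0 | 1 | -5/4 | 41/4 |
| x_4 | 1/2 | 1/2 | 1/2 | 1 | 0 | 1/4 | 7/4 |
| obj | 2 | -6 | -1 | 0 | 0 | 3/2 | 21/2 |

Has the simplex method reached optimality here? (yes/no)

The obj-row has a negative entry -6 in column x_2, so it is not optimal.

no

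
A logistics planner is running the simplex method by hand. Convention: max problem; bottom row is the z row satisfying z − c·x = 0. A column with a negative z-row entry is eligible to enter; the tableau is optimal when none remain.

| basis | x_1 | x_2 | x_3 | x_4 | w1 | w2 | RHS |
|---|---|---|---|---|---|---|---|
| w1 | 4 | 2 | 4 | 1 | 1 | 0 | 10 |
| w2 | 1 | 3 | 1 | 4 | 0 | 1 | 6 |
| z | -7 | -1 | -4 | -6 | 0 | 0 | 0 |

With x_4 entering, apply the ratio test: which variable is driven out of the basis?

w2

Column x_4 entries and ratios — w1: 10/1 = 10; w2: 6/4 = 3/2.
Smallest ratio is 3/2 in the row of w2, so w2 leaves.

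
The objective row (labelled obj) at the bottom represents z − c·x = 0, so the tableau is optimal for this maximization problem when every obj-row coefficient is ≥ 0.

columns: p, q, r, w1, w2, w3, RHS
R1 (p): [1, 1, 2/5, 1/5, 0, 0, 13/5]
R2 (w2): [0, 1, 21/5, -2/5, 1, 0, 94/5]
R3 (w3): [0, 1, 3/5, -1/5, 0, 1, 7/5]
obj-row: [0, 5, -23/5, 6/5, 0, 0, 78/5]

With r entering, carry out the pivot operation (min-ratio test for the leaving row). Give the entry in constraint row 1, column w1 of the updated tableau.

1/3

Ratio test on column r — row 1: (13/5)/(2/5) = 13/2; row 2: (94/5)/(21/5) = 94/21; row 3: (7/5)/(3/5) = 7/3. Minimum is 7/3 at row 3 (w3 leaves); pivot element 3/5.
Divide row 3 by 3/5; eliminate column r from the other rows.
Row 1 update in column w1: 1/5 − (2/5)·(-1/3) = 1/3.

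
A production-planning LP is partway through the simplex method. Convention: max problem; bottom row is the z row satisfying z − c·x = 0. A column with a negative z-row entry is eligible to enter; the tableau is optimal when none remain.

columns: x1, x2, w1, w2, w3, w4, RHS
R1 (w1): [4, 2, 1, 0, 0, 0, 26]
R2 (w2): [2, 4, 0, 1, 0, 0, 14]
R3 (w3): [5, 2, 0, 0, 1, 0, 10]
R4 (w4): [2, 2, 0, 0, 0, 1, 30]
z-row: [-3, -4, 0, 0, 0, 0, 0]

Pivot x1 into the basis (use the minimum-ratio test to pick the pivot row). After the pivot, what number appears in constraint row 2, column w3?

-2/5

Ratio test on column x1 — row 1: 26/4 = 13/2; row 2: 14/2 = 7; row 3: 10/5 = 2; row 4: 30/2 = 15. Minimum is 2 at row 3 (w3 leaves); pivot element 5.
Divide row 3 by 5; eliminate column x1 from the other rows.
Row 2 update in column w3: 0 − 2·(1/5) = -2/5.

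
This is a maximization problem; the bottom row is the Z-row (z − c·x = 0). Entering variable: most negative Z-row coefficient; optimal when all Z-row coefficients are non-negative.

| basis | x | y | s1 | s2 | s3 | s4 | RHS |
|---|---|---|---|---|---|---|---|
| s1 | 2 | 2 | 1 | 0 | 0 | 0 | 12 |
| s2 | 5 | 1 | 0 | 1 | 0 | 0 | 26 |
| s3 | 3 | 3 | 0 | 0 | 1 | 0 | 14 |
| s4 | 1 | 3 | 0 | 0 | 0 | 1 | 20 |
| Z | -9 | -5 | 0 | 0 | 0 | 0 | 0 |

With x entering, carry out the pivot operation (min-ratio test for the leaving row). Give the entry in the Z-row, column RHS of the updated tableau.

42

Ratio test on column x — row 1: 12/2 = 6; row 2: 26/5 = 26/5; row 3: 14/3 = 14/3; row 4: 20/1 = 20. Minimum is 14/3 at row 3 (s3 leaves); pivot element 3.
Divide row 3 by 3; eliminate column x from the other rows.
Z-row update in column RHS: 0 − (-9)·(14/3) = 42.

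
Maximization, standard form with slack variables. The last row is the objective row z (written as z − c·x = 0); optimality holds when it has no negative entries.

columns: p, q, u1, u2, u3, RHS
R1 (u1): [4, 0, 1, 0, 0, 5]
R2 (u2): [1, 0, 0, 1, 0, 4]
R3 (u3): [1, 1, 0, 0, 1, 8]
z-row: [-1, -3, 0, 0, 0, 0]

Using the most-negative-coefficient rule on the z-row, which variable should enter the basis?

Negative z-row entries: p: -1, q: -3.
The most negative is -3 in column q, so q enters.

q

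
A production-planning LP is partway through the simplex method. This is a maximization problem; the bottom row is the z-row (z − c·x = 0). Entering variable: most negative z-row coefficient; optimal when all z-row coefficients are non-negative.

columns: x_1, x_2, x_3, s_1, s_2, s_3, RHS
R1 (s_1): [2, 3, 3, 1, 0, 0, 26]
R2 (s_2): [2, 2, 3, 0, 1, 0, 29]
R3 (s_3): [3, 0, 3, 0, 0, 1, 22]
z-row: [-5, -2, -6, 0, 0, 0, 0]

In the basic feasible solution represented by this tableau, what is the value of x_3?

x_3 is not in the basis, so in the current basic feasible solution x_3 = 0.

0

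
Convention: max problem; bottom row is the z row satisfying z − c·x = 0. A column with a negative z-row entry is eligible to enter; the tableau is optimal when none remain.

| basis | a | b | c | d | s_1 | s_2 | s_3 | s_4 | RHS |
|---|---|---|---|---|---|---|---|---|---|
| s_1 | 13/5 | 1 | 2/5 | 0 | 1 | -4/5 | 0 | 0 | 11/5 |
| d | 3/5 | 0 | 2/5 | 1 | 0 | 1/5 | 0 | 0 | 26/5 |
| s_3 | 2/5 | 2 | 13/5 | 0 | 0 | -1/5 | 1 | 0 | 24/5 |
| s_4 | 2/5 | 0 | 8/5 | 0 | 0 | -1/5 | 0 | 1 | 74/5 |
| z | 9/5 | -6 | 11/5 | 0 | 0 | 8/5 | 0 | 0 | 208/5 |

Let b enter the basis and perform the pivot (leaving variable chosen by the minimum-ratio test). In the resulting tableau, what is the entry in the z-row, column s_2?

-16/5

Ratio test on column b — row 1: (11/5)/1 = 11/5; row 2: entry 0 ≤ 0; row 3: (24/5)/2 = 12/5; row 4: entry 0 ≤ 0. Minimum is 11/5 at row 1 (s_1 leaves); pivot element 1.
Divide row 1 by 1; eliminate column b from the other rows.
z-row update in column s_2: 8/5 − (-6)·(-4/5) = -16/5.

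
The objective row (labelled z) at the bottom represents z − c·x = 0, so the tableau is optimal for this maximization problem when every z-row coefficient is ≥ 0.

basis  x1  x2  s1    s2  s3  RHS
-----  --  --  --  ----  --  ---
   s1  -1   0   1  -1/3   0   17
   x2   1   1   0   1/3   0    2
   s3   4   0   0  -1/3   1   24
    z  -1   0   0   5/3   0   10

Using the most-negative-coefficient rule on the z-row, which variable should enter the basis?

Negative z-row entries: x1: -1.
The most negative is -1 in column x1, so x1 enters.

x1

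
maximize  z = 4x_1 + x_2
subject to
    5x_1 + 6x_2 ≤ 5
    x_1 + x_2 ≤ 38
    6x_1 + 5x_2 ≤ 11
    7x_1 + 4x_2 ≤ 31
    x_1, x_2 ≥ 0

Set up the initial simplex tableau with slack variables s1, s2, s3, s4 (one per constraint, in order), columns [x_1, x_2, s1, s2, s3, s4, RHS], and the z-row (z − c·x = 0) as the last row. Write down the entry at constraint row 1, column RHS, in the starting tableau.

The RHS of constraint 1 is b_1 = 5.

5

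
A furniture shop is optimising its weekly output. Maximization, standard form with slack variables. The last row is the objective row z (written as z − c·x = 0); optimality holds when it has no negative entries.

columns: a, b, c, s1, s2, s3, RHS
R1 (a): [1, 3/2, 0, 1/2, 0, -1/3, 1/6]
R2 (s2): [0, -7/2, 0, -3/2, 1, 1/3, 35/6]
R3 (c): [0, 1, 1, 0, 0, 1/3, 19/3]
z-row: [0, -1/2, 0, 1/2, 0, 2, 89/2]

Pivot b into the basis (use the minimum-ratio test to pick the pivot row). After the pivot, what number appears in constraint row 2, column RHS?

56/9

Ratio test on column b — row 1: (1/6)/(3/2) = 1/9; row 2: entry -7/2 ≤ 0; row 3: (19/3)/1 = 19/3. Minimum is 1/9 at row 1 (a leaves); pivot element 3/2.
Divide row 1 by 3/2; eliminate column b from the other rows.
Row 2 update in column RHS: 35/6 − (-7/2)·(1/9) = 56/9.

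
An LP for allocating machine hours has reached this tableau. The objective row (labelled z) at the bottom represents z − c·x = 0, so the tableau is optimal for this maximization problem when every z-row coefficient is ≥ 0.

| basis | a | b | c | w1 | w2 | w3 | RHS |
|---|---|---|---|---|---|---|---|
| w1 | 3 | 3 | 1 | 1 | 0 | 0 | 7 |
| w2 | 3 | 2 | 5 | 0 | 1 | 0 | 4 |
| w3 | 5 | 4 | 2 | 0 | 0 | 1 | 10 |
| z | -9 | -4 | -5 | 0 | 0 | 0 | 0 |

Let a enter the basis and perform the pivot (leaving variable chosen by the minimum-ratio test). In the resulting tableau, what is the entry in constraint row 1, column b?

1

Ratio test on column a — row 1: 7/3 = 7/3; row 2: 4/3 = 4/3; row 3: 10/5 = 2. Minimum is 4/3 at row 2 (w2 leaves); pivot element 3.
Divide row 2 by 3; eliminate column a from the other rows.
Row 1 update in column b: 3 − 3·(2/3) = 1.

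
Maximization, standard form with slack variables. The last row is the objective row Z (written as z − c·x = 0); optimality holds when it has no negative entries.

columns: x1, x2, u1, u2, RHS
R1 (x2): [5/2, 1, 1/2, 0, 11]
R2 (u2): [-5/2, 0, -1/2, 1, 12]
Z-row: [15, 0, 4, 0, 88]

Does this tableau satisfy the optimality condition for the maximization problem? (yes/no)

yes

Every Z-row coefficient is ≥ 0, so the tableau is optimal.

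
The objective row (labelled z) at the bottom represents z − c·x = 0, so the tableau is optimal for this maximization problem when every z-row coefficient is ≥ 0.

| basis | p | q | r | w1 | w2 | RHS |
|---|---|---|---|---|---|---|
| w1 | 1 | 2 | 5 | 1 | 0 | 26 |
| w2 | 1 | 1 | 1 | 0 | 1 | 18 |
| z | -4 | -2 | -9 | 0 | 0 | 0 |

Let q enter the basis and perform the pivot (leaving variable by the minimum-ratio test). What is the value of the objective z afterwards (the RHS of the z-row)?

26

Ratio test on column q — row 1: 26/2 = 13; row 2: 18/1 = 18. Minimum is 13 at row 1 (w1 leaves); pivot element 2.
Pivot on row 1; the z-row RHS becomes 0 − (-2)·13 = 26.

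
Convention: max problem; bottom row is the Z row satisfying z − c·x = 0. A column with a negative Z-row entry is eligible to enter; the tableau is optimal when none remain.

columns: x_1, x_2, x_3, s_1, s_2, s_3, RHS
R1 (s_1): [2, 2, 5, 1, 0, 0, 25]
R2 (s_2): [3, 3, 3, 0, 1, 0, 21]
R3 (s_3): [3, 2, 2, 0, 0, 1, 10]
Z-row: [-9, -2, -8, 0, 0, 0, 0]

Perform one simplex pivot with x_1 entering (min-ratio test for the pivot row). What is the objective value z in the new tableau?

Ratio test on column x_1 — row 1: 25/2 = 25/2; row 2: 21/3 = 7; row 3: 10/3 = 10/3. Minimum is 10/3 at row 3 (s_3 leaves); pivot element 3.
Pivot on row 3; the Z-row RHS becomes 0 − (-9)·(10/3) = 30.

30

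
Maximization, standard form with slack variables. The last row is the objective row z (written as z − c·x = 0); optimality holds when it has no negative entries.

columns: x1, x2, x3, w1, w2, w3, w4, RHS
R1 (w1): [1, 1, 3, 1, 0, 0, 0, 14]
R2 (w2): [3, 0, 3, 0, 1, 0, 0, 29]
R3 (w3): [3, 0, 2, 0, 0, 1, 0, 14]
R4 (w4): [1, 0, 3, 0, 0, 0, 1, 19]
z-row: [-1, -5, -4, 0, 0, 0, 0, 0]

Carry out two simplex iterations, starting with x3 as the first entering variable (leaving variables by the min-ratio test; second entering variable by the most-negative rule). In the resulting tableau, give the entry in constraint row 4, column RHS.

Ratio test on column x3 — row 1: 14/3 = 14/3; row 2: 29/3 = 29/3; row 3: 14/2 = 7; row 4: 19/3 = 19/3. Minimum is 14/3 at row 1 (w1 leaves); pivot element 3.
Divide row 1 by 3; eliminate column x3 from the other rows.
Second iteration: most negative z-row entry is -11/3 in column x2, so x2 enters.
Ratio test on column x2 — row 1: (14/3)/(1/3) = 14; row 2: entry -1 ≤ 0; row 3: entry -2/3 ≤ 0; row 4: entry -1 ≤ 0. Minimum is 14 at row 1 (x3 leaves); pivot element 1/3.
Divide row 1 by 1/3; eliminate column x2 from the other rows.
After both pivots, the entry at constraint row 4, column RHS is 19.

19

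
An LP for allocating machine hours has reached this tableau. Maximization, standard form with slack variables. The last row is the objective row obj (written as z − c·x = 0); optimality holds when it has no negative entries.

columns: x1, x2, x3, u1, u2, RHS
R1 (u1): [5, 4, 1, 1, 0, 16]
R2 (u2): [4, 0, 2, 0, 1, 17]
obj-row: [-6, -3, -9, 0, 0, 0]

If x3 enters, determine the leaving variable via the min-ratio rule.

u2

Column x3 entries and ratios — u1: 16/1 = 16; u2: 17/2 = 17/2.
Smallest ratio is 17/2 in the row of u2, so u2 leaves.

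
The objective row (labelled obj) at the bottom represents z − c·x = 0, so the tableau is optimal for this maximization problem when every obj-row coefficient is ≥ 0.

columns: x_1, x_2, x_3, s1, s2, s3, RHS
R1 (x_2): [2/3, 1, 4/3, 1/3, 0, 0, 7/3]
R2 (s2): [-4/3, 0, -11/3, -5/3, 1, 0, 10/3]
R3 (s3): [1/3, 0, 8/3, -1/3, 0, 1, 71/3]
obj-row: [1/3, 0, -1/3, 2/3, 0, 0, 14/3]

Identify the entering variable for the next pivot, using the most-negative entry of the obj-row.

x_3

Negative obj-row entries: x_3: -1/3.
The most negative is -1/3 in column x_3, so x_3 enters.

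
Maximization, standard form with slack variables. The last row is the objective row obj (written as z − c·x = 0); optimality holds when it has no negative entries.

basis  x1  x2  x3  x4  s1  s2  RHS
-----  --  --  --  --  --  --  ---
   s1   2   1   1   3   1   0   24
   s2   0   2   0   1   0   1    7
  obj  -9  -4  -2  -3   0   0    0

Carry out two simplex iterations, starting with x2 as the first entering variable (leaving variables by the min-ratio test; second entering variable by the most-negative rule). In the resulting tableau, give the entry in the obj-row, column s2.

-1/4

Ratio test on column x2 — row 1: 24/1 = 24; row 2: 7/2 = 7/2. Minimum is 7/2 at row 2 (s2 leaves); pivot element 2.
Divide row 2 by 2; eliminate column x2 from the other rows.
Second iteration: most negative obj-row entry is -9 in column x1, so x1 enters.
Ratio test on column x1 — row 1: (41/2)/2 = 41/4; row 2: entry 0 ≤ 0. Minimum is 41/4 at row 1 (s1 leaves); pivot element 2.
Divide row 1 by 2; eliminate column x1 from the other rows.
After both pivots, the entry at the obj-row, column s2 is -1/4.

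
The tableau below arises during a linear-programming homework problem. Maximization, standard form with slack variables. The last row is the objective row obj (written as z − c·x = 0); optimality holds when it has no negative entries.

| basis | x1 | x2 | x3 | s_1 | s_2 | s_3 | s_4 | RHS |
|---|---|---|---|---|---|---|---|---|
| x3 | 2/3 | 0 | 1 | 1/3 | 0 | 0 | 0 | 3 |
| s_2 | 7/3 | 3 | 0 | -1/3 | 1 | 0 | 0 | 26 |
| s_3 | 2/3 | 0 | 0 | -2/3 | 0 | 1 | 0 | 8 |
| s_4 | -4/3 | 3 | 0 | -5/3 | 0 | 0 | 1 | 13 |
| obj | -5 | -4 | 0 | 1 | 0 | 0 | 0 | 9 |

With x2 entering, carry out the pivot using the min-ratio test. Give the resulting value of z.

79/3

Ratio test on column x2 — row 1: entry 0 ≤ 0; row 2: 26/3 = 26/3; row 3: entry 0 ≤ 0; row 4: 13/3 = 13/3. Minimum is 13/3 at row 4 (s_4 leaves); pivot element 3.
Pivot on row 4; the obj-row RHS becomes 9 − (-4)·(13/3) = 79/3.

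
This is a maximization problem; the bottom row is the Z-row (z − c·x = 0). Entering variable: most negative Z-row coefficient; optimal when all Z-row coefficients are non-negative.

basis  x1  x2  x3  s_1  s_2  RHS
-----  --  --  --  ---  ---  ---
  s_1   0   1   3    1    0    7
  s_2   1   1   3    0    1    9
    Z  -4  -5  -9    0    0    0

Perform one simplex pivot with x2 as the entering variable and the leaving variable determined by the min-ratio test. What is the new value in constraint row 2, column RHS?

Ratio test on column x2 — row 1: 7/1 = 7; row 2: 9/1 = 9. Minimum is 7 at row 1 (s_1 leaves); pivot element 1.
Divide row 1 by 1; eliminate column x2 from the other rows.
Row 2 update in column RHS: 9 − 1·7 = 2.

2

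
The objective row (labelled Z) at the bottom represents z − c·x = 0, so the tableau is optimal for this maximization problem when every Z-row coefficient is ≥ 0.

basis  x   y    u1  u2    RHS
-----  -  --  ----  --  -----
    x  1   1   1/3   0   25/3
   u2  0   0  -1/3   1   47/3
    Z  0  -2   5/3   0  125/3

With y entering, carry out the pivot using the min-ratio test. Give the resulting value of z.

Ratio test on column y — row 1: (25/3)/1 = 25/3; row 2: entry 0 ≤ 0. Minimum is 25/3 at row 1 (x leaves); pivot element 1.
Pivot on row 1; the Z-row RHS becomes 125/3 − (-2)·(25/3) = 175/3.

175/3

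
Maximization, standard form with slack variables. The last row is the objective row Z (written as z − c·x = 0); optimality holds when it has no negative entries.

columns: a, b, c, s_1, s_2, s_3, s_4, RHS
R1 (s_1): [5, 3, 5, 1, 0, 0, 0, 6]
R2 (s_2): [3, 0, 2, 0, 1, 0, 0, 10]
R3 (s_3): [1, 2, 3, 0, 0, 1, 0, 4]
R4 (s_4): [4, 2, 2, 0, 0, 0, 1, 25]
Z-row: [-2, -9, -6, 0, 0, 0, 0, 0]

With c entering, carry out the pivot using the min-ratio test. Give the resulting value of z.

36/5

Ratio test on column c — row 1: 6/5 = 6/5; row 2: 10/2 = 5; row 3: 4/3 = 4/3; row 4: 25/2 = 25/2. Minimum is 6/5 at row 1 (s_1 leaves); pivot element 5.
Pivot on row 1; the Z-row RHS becomes 0 − (-6)·(6/5) = 36/5.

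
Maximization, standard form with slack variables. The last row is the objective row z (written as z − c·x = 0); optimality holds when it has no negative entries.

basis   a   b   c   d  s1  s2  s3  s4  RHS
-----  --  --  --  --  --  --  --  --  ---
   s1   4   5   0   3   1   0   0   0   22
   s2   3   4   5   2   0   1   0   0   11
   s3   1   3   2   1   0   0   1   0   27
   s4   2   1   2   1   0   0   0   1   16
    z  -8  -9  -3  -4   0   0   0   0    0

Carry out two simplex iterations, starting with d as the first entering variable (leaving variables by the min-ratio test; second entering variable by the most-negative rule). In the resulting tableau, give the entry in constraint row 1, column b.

-1/3

Ratio test on column d — row 1: 22/3 = 22/3; row 2: 11/2 = 11/2; row 3: 27/1 = 27; row 4: 16/1 = 16. Minimum is 11/2 at row 2 (s2 leaves); pivot element 2.
Divide row 2 by 2; eliminate column d from the other rows.
Second iteration: most negative z-row entry is -2 in column a, so a enters.
Ratio test on column a — row 1: entry -1/2 ≤ 0; row 2: (11/2)/(3/2) = 11/3; row 3: entry -1/2 ≤ 0; row 4: (21/2)/(1/2) = 21. Minimum is 11/3 at row 2 (d leaves); pivot element 3/2.
Divide row 2 by 3/2; eliminate column a from the other rows.
After both pivots, the entry at constraint row 1, column b is -1/3.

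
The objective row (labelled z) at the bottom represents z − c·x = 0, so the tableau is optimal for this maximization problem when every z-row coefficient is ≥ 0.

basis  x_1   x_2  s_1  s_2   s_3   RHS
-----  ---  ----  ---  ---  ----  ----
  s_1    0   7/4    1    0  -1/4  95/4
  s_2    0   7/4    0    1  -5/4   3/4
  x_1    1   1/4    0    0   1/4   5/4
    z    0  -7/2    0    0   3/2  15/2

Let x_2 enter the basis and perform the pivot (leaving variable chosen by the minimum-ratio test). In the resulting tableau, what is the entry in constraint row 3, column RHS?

8/7

Ratio test on column x_2 — row 1: (95/4)/(7/4) = 95/7; row 2: (3/4)/(7/4) = 3/7; row 3: (5/4)/(1/4) = 5. Minimum is 3/7 at row 2 (s_2 leaves); pivot element 7/4.
Divide row 2 by 7/4; eliminate column x_2 from the other rows.
Row 3 update in column RHS: 5/4 − (1/4)·(3/7) = 8/7.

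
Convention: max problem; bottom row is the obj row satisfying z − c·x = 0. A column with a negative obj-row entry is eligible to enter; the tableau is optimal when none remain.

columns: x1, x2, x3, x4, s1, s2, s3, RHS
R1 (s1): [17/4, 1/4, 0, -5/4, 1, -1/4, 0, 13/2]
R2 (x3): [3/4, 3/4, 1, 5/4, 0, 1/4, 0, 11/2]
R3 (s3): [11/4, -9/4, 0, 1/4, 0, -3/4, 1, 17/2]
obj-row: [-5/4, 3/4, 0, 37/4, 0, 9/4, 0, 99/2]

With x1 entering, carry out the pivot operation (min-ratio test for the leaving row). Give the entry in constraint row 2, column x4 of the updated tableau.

Ratio test on column x1 — row 1: (13/2)/(17/4) = 26/17; row 2: (11/2)/(3/4) = 22/3; row 3: (17/2)/(11/4) = 34/11. Minimum is 26/17 at row 1 (s1 leaves); pivot element 17/4.
Divide row 1 by 17/4; eliminate column x1 from the other rows.
Row 2 update in column x4: 5/4 − (3/4)·(-5/17) = 25/17.

25/17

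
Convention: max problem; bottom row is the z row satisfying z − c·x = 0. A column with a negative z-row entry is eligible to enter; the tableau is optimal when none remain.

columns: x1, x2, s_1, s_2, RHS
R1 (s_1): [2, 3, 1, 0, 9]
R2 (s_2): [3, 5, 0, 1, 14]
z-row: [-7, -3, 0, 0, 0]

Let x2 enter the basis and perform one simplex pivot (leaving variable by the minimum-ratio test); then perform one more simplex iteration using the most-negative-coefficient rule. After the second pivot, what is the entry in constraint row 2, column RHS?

1

Ratio test on column x2 — row 1: 9/3 = 3; row 2: 14/5 = 14/5. Minimum is 14/5 at row 2 (s_2 leaves); pivot element 5.
Divide row 2 by 5; eliminate column x2 from the other rows.
Second iteration: most negative z-row entry is -26/5 in column x1, so x1 enters.
Ratio test on column x1 — row 1: (3/5)/(1/5) = 3; row 2: (14/5)/(3/5) = 14/3. Minimum is 3 at row 1 (s_1 leaves); pivot element 1/5.
Divide row 1 by 1/5; eliminate column x1 from the other rows.
After both pivots, the entry at constraint row 2, column RHS is 1.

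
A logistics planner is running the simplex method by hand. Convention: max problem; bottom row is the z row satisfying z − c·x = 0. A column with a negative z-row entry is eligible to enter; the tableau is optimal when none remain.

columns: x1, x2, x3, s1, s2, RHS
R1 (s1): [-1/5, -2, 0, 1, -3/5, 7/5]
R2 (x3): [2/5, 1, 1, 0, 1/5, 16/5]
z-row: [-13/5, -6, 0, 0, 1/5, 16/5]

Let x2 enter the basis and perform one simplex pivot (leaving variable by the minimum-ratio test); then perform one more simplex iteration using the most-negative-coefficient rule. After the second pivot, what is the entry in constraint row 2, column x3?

5/2

Ratio test on column x2 — row 1: entry -2 ≤ 0; row 2: (16/5)/1 = 16/5. Minimum is 16/5 at row 2 (x3 leaves); pivot element 1.
Divide row 2 by 1; eliminate column x2 from the other rows.
Second iteration: most negative z-row entry is -1/5 in column x1, so x1 enters.
Ratio test on column x1 — row 1: (39/5)/(3/5) = 13; row 2: (16/5)/(2/5) = 8. Minimum is 8 at row 2 (x2 leaves); pivot element 2/5.
Divide row 2 by 2/5; eliminate column x1 from the other rows.
After both pivots, the entry at constraint row 2, column x3 is 5/2.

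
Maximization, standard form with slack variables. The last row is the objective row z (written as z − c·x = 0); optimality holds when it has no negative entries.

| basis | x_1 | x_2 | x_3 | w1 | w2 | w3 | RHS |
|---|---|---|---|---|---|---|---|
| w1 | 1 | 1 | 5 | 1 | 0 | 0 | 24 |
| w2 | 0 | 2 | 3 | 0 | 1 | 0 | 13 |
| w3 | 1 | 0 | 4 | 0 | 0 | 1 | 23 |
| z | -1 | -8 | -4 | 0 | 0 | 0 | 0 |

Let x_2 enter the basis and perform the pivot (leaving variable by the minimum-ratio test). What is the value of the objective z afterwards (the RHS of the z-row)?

52

Ratio test on column x_2 — row 1: 24/1 = 24; row 2: 13/2 = 13/2; row 3: entry 0 ≤ 0. Minimum is 13/2 at row 2 (w2 leaves); pivot element 2.
Pivot on row 2; the z-row RHS becomes 0 − (-8)·(13/2) = 52.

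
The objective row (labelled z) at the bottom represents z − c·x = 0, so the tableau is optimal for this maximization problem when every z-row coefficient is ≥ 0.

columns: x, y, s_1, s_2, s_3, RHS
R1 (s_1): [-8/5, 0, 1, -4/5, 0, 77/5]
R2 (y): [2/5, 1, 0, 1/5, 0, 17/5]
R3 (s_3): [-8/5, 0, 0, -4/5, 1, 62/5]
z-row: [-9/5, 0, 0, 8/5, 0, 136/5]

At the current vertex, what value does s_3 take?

62/5

s_3 is basic (row 3); its value is the RHS of that row, 62/5.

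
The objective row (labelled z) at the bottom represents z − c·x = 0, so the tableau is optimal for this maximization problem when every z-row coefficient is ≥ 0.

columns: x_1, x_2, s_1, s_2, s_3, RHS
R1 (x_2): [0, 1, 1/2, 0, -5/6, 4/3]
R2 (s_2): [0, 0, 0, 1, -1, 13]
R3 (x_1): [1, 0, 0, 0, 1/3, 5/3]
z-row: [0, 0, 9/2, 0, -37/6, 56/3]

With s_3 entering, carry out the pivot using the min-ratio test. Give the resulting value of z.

99/2

Ratio test on column s_3 — row 1: entry -5/6 ≤ 0; row 2: entry -1 ≤ 0; row 3: (5/3)/(1/3) = 5. Minimum is 5 at row 3 (x_1 leaves); pivot element 1/3.
Pivot on row 3; the z-row RHS becomes 56/3 − (-37/6)·5 = 99/2.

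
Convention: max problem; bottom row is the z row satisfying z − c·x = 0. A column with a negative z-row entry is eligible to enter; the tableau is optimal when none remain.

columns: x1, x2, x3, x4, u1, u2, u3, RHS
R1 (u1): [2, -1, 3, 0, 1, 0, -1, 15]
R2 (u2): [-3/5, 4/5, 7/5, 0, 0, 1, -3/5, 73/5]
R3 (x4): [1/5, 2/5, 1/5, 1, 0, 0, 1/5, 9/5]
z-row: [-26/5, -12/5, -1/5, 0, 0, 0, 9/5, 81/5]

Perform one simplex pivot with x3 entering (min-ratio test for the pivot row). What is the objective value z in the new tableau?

86/5

Ratio test on column x3 — row 1: 15/3 = 5; row 2: (73/5)/(7/5) = 73/7; row 3: (9/5)/(1/5) = 9. Minimum is 5 at row 1 (u1 leaves); pivot element 3.
Pivot on row 1; the z-row RHS becomes 81/5 − (-1/5)·5 = 86/5.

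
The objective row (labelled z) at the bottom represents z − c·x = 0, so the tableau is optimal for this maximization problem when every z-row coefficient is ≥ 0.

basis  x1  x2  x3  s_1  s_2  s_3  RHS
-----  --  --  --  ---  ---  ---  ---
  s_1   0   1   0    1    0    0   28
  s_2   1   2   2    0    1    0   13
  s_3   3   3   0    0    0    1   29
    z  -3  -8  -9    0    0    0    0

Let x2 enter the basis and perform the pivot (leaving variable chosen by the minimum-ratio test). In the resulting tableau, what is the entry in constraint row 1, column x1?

Ratio test on column x2 — row 1: 28/1 = 28; row 2: 13/2 = 13/2; row 3: 29/3 = 29/3. Minimum is 13/2 at row 2 (s_2 leaves); pivot element 2.
Divide row 2 by 2; eliminate column x2 from the other rows.
Row 1 update in column x1: 0 − 1·(1/2) = -1/2.

-1/2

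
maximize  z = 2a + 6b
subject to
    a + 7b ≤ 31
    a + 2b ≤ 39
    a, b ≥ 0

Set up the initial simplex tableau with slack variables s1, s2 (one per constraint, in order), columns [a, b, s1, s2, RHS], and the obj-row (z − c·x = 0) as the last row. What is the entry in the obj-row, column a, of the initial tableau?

The obj-row carries the negated objective coefficients: the a entry is -2.

-2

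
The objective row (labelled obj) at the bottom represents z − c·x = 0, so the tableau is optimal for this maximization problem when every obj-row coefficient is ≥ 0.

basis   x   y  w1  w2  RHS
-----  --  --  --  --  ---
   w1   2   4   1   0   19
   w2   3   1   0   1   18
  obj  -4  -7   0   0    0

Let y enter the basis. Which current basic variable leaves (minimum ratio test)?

Column y entries and ratios — w1: 19/4 = 19/4; w2: 18/1 = 18.
Smallest ratio is 19/4 in the row of w1, so w1 leaves.

w1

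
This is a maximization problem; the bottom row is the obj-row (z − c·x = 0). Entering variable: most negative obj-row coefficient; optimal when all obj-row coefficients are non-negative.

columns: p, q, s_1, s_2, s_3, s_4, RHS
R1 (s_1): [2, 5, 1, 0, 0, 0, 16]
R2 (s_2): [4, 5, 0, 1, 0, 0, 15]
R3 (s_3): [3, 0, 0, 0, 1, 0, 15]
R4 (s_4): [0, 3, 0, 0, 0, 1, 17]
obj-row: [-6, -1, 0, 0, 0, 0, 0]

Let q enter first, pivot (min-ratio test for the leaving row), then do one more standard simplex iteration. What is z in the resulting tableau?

45/2

Ratio test on column q — row 1: 16/5 = 16/5; row 2: 15/5 = 3; row 3: entry 0 ≤ 0; row 4: 17/3 = 17/3. Minimum is 3 at row 2 (s_2 leaves); pivot element 5.
Pivot on row 2; the obj-row RHS becomes 0 − (-1)·3 = 3.
Next entering variable (most negative obj-row entry -26/5): p.
Ratio test on column p — row 1: entry -2 ≤ 0; row 2: 3/(4/5) = 15/4; row 3: 15/3 = 5; row 4: entry -12/5 ≤ 0. Minimum is 15/4 at row 2 (q leaves); pivot element 4/5.
After the second pivot the obj-row RHS is 3 − (-26/5)·(15/4) = 45/2.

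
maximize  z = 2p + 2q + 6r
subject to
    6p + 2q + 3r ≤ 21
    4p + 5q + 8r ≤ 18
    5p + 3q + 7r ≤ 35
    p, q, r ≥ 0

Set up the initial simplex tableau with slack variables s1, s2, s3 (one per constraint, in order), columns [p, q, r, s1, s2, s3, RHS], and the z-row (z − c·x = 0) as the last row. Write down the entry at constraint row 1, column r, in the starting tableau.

Constraint 1 has coefficient 3 on r.

3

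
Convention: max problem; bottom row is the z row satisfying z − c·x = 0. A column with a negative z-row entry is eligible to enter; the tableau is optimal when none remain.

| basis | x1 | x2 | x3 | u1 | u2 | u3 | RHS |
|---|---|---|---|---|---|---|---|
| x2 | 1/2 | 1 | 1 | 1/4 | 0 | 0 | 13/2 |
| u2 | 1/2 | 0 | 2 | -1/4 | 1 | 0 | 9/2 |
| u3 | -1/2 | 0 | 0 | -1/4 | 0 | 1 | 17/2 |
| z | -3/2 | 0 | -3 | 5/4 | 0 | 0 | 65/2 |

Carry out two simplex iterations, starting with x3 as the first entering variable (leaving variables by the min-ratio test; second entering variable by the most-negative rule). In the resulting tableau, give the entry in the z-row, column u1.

Ratio test on column x3 — row 1: (13/2)/1 = 13/2; row 2: (9/2)/2 = 9/4; row 3: entry 0 ≤ 0. Minimum is 9/4 at row 2 (u2 leaves); pivot element 2.
Divide row 2 by 2; eliminate column x3 from the other rows.
Second iteration: most negative z-row entry is -3/4 in column x1, so x1 enters.
Ratio test on column x1 — row 1: (17/4)/(1/4) = 17; row 2: (9/4)/(1/4) = 9; row 3: entry -1/2 ≤ 0. Minimum is 9 at row 2 (x3 leaves); pivot element 1/4.
Divide row 2 by 1/4; eliminate column x1 from the other rows.
After both pivots, the entry at the z-row, column u1 is 1/2.

1/2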